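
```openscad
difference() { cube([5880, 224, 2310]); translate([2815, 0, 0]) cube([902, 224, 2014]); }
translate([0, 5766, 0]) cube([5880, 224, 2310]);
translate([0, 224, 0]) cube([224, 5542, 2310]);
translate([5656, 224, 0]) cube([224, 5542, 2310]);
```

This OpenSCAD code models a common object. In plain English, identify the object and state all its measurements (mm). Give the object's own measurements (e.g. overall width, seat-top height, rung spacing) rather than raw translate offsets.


A single room: four walls, each 2310 mm tall and 224 mm thick, enclosing an outside footprint 5880×5990 mm (x × y), no floor or roof. The front and back walls (−y and +y sides) run the full x-width; the side walls fit between their inner faces. A door opening 902 mm wide and 2014 mm tall is cut through the front wall from the floor up, its −x edge 2815 mm from the wall's −x end.


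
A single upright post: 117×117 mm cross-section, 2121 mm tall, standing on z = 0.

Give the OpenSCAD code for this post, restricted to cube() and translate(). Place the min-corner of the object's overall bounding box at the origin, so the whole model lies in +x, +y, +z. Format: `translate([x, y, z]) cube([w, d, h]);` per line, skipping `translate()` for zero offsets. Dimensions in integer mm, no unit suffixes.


cube([117, 117, 2121]);


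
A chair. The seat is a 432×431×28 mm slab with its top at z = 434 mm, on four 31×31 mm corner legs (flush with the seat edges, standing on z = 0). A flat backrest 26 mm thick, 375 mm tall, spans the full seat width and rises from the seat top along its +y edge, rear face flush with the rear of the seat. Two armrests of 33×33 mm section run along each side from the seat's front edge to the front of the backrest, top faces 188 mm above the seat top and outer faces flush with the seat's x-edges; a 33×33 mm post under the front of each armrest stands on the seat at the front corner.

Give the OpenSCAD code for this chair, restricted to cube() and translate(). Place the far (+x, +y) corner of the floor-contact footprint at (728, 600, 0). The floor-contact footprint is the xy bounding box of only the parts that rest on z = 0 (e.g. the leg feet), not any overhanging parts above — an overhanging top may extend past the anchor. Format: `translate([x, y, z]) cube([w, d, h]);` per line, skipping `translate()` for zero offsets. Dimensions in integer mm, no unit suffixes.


translate([296, 169, 406]) cube([432, 431, 28]);
translate([296, 169, 0]) cube([31, 31, 406]);
translate([697, 169, 0]) cube([31, 31, 406]);
translate([296, 569, 0]) cube([31, 31, 406]);
translate([697, 569, 0]) cube([31, 31, 406]);
translate([296, 574, 434]) cube([432, 26, 375]);
translate([296, 169, 589]) cube([33, 405, 33]);
translate([695, 169, 589]) cube([33, 405, 33]);
translate([296, 169, 434]) cube([33, 33, 155]);
translate([695, 169, 434]) cube([33, 33, 155]);


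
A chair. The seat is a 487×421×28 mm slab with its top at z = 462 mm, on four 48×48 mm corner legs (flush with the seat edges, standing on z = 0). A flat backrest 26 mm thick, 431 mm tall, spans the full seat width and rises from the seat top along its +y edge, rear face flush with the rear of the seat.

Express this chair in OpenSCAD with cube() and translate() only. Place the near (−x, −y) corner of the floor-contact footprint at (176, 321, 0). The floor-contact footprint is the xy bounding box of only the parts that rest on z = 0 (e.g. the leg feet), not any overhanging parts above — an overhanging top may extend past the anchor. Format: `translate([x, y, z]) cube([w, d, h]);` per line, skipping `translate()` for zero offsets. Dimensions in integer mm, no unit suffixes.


translate([176, 321, 434]) cube([487, 421, 28]);
translate([176, 321, 0]) cube([48, 48, 434]);
translate([615, 321, 0]) cube([48, 48, 434]);
translate([176, 694, 0]) cube([48, 48, 434]);
translate([615, 694, 0]) cube([48, 48, 434]);
translate([176, 716, 462]) cube([487, 26, 431]);


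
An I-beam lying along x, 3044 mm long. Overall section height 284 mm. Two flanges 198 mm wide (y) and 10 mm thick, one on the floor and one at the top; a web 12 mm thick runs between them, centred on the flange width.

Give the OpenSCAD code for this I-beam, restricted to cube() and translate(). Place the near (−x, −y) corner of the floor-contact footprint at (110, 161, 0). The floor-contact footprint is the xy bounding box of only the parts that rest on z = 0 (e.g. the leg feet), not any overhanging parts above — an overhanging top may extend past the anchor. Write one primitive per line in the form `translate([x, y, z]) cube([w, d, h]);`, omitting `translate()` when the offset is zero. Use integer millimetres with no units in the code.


translate([110, 161, 0]) cube([3044, 198, 10]);
translate([110, 254, 10]) cube([3044, 12, 264]);
translate([110, 161, 274]) cube([3044, 198, 10]);


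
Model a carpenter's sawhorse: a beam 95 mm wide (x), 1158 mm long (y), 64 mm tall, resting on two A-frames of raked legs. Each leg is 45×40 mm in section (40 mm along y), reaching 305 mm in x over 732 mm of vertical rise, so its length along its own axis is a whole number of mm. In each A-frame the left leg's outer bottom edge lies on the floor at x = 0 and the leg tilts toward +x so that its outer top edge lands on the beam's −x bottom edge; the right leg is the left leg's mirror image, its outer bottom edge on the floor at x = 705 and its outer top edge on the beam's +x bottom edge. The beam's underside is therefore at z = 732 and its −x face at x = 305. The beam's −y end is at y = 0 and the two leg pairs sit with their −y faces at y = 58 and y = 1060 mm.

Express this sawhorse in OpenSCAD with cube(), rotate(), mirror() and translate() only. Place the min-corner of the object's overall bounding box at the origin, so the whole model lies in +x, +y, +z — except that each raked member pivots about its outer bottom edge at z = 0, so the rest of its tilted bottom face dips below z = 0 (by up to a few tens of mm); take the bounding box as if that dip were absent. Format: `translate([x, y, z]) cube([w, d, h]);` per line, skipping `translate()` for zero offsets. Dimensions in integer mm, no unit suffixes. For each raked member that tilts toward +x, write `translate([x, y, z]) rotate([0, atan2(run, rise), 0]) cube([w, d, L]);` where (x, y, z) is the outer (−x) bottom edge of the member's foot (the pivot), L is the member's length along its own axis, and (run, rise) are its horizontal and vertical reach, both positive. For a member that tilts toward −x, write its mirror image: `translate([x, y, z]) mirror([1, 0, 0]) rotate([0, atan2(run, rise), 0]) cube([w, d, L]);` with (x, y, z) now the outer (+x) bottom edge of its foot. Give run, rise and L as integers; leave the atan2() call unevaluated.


translate([305, 0, 732]) cube([95, 1158, 64]);
translate([0, 58, 0]) rotate([0, atan2(305, 732), 0]) cube([45, 40, 793]);
translate([705, 58, 0]) mirror([1, 0, 0]) rotate([0, atan2(305, 732), 0]) cube([45, 40, 793]);
translate([0, 1060, 0]) rotate([0, atan2(305, 732), 0]) cube([45, 40, 793]);
translate([705, 1060, 0]) mirror([1, 0, 0]) rotate([0, atan2(305, 732), 0]) cube([45, 40, 793]);


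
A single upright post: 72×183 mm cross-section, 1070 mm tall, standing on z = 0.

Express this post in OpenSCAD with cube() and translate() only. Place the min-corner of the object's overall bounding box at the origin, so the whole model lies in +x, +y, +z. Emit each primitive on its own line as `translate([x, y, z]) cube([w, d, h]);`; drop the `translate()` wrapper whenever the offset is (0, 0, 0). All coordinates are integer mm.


cube([72, 183, 1070]);


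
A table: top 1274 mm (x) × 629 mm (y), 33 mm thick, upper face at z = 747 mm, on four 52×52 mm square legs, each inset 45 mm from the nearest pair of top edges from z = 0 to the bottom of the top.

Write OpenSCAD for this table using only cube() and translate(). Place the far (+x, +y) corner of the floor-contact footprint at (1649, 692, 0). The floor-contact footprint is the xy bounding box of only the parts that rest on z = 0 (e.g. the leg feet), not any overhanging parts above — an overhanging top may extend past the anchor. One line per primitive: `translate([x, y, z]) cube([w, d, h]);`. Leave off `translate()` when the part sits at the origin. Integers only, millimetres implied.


translate([420, 108, 714]) cube([1274, 629, 33]);
translate([465, 153, 0]) cube([52, 52, 714]);
translate([1597, 153, 0]) cube([52, 52, 714]);
translate([465, 640, 0]) cube([52, 52, 714]);
translate([1597, 640, 0]) cube([52, 52, 714]);


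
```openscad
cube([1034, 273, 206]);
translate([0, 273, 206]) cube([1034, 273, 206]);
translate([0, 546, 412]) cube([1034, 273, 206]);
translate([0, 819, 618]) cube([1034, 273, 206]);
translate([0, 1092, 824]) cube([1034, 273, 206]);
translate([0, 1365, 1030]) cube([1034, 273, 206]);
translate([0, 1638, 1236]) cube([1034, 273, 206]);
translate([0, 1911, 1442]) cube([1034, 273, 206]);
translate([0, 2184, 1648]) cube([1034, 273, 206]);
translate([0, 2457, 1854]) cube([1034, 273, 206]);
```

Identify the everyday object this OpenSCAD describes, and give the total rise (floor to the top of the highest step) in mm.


A staircase. The total rise is 2060 mm.

10 identical blocks, each offset up and back from the previous — a staircase. Each step is 206 mm tall and there are 10 of them, so the total rise is 10 × 206 = 2060 mm.


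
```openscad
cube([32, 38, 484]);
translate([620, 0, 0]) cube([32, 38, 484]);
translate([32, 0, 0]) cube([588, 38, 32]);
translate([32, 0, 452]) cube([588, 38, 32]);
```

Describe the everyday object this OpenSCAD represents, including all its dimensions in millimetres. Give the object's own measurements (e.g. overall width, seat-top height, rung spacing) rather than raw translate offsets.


A rectangular picture frame lying in the x–z plane (depth along y). The opening is 588 mm wide (x) by 420 mm tall (z), surrounded by a border 32 mm wide on all four sides. The frame is 38 mm deep and is made of two full-height vertical stiles with two horizontal rails fitted between them.


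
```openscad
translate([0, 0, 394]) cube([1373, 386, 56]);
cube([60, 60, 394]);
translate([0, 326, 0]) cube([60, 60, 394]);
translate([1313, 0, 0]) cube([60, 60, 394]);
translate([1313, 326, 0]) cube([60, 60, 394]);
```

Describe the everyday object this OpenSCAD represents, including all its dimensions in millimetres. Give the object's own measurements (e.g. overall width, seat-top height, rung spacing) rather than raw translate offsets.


A long wooden bench with a 1373 mm (x) × 386 mm (y) seat, 56 mm thick, its top surface 450 mm above the floor. Four 60 mm square legs at the seat corners, flush with the edges, run from z = 0 to the seat underside.


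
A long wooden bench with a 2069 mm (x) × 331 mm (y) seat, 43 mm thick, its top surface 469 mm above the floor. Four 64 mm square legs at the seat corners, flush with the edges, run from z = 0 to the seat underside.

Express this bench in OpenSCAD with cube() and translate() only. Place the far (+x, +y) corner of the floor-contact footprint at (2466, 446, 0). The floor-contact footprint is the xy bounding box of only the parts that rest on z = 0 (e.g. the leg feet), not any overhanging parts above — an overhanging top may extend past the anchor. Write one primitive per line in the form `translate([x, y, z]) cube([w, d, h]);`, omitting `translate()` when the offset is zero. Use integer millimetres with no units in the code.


translate([397, 115, 426]) cube([2069, 331, 43]);
translate([397, 115, 0]) cube([64, 64, 426]);
translate([397, 382, 0]) cube([64, 64, 426]);
translate([2402, 115, 0]) cube([64, 64, 426]);
translate([2402, 382, 0]) cube([64, 64, 426]);


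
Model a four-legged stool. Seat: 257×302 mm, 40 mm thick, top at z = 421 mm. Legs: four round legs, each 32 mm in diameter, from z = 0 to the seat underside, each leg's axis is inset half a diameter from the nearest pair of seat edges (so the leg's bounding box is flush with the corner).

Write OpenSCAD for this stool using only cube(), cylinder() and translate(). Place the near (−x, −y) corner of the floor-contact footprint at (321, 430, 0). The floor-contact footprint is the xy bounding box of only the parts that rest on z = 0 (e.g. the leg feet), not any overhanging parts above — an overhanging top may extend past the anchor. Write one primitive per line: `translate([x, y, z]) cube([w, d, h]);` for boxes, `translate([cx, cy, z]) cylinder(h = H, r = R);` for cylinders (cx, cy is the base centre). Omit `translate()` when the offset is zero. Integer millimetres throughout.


translate([321, 430, 381]) cube([257, 302, 40]);
translate([337, 446, 0]) cylinder(h = 381, r = 16);
translate([562, 446, 0]) cylinder(h = 381, r = 16);
translate([337, 716, 0]) cylinder(h = 381, r = 16);
translate([562, 716, 0]) cylinder(h = 381, r = 16);


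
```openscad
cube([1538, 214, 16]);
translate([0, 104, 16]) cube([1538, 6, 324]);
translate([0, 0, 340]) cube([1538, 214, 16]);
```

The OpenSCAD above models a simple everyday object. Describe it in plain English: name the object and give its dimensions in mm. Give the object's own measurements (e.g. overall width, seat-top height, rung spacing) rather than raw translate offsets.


An I-beam lying along x, 1538 mm long. Overall section height 356 mm. Two flanges 214 mm wide (y) and 16 mm thick, one on the floor and one at the top; a web 6 mm thick runs between them, centred on the flange width.


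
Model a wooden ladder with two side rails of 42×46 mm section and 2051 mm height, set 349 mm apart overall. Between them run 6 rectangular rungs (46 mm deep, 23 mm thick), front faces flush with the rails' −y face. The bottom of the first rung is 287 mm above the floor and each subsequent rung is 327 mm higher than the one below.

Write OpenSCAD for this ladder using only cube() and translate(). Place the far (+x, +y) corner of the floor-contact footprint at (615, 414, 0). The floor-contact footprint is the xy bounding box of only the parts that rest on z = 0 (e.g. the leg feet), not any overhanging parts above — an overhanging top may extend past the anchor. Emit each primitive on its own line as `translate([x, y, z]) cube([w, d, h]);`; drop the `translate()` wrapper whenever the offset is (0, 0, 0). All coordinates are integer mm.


translate([266, 368, 0]) cube([42, 46, 2051]);
translate([573, 368, 0]) cube([42, 46, 2051]);
translate([308, 368, 287]) cube([265, 46, 23]);
translate([308, 368, 614]) cube([265, 46, 23]);
translate([308, 368, 941]) cube([265, 46, 23]);
translate([308, 368, 1268]) cube([265, 46, 23]);
translate([308, 368, 1595]) cube([265, 46, 23]);
translate([308, 368, 1922]) cube([265, 46, 23]);


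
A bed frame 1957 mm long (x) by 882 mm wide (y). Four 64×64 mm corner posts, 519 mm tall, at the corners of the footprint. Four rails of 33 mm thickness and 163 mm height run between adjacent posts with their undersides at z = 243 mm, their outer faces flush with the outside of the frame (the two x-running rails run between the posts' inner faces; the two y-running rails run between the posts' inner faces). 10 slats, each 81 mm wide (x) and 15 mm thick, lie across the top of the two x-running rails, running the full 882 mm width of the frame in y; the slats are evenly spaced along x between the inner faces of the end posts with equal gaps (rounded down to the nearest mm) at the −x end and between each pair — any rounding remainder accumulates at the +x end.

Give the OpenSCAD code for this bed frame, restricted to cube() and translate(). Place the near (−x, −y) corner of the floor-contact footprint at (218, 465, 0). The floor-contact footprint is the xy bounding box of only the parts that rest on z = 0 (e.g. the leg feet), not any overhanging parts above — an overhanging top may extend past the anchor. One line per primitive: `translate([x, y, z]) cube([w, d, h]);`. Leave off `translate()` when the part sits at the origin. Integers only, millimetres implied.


translate([218, 465, 0]) cube([64, 64, 519]);
translate([218, 1283, 0]) cube([64, 64, 519]);
translate([2111, 465, 0]) cube([64, 64, 519]);
translate([2111, 1283, 0]) cube([64, 64, 519]);
translate([282, 465, 243]) cube([1829, 33, 163]);
translate([282, 1314, 243]) cube([1829, 33, 163]);
translate([218, 529, 243]) cube([33, 754, 163]);
translate([2142, 529, 243]) cube([33, 754, 163]);
translate([374, 465, 406]) cube([81, 882, 15]);
translate([547, 465, 406]) cube([81, 882, 15]);
translate([720, 465, 406]) cube([81, 882, 15]);
translate([893, 465, 406]) cube([81, 882, 15]);
translate([1066, 465, 406]) cube([81, 882, 15]);
translate([1239, 465, 406]) cube([81, 882, 15]);
translate([1412, 465, 406]) cube([81, 882, 15]);
translate([1585, 465, 406]) cube([81, 882, 15]);
translate([1758, 465, 406]) cube([81, 882, 15]);
translate([1931, 465, 406]) cube([81, 882, 15]);


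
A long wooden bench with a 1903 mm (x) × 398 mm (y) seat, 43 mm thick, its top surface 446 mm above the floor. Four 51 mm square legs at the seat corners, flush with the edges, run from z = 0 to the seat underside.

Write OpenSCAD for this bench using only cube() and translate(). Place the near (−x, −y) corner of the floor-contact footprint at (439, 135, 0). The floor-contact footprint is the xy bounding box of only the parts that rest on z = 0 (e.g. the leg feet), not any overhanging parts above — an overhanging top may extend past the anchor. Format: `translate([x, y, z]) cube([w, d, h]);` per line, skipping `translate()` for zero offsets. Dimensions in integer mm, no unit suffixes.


translate([439, 135, 403]) cube([1903, 398, 43]);
translate([439, 135, 0]) cube([51, 51, 403]);
translate([439, 482, 0]) cube([51, 51, 403]);
translate([2291, 135, 0]) cube([51, 51, 403]);
translate([2291, 482, 0]) cube([51, 51, 403]);


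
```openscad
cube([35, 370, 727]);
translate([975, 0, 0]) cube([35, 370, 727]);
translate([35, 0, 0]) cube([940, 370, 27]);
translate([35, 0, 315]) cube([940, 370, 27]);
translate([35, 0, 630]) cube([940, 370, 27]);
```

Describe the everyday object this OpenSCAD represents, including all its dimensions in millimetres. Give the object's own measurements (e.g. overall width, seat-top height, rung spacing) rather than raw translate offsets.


An open bookshelf. Two side panels, each 35 mm thick, 370 mm deep and 727 mm tall, stand 1010 mm apart (outside-to-outside). Between them sit 3 shelves, each 27 mm thick and 370 mm deep, spanning the full gap between the sides. The bottom shelf rests on the floor (its underside at z = 0) and the clear gap between one shelf's top and the next shelf's underside is 288 mm.


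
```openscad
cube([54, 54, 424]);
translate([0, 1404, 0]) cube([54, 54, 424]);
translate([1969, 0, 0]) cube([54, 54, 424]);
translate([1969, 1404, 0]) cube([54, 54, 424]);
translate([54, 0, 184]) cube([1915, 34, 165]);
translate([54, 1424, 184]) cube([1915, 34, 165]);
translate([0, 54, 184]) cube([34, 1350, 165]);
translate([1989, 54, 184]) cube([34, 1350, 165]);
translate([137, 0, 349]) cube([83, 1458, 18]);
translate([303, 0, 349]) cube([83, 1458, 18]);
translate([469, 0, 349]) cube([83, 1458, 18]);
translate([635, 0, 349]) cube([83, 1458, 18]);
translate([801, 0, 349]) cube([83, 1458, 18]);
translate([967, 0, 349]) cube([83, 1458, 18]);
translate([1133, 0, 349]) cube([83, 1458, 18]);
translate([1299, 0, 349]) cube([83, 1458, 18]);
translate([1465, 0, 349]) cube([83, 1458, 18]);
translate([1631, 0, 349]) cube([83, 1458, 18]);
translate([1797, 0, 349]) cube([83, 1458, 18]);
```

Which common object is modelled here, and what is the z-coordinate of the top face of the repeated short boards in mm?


A bed frame. The slat-top height is 367 mm.

Four posts, four rails, and a row of slats — a bed frame. Slats sit on the rails at z = 184 + 165 = 349; with slat thickness 18, the top is 367 mm.


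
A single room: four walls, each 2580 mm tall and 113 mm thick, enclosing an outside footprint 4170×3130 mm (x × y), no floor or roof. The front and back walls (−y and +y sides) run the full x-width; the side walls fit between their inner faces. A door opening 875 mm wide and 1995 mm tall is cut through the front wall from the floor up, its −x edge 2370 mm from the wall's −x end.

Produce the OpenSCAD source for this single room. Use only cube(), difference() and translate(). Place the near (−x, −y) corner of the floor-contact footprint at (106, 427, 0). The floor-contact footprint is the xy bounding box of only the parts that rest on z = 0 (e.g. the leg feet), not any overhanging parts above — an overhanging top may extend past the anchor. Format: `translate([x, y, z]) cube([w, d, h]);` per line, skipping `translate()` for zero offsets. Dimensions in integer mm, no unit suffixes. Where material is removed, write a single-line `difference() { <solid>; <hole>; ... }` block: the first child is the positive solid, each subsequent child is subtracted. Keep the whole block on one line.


difference() { translate([106, 427, 0]) cube([4170, 113, 2580]); translate([2476, 427, 0]) cube([875, 113, 1995]); }
translate([106, 3444, 0]) cube([4170, 113, 2580]);
translate([106, 540, 0]) cube([113, 2904, 2580]);
translate([4163, 540, 0]) cube([113, 2904, 2580]);


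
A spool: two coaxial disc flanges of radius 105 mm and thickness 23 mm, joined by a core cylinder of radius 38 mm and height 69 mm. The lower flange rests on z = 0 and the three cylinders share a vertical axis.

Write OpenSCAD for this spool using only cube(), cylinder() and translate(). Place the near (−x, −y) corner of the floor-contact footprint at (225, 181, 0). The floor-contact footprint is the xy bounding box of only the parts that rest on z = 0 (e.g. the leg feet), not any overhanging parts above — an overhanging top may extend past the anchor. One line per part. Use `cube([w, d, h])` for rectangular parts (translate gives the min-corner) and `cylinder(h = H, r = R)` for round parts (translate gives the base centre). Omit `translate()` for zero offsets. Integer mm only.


translate([330, 286, 0]) cylinder(h = 23, r = 105);
translate([330, 286, 23]) cylinder(h = 69, r = 38);
translate([330, 286, 92]) cylinder(h = 23, r = 105);


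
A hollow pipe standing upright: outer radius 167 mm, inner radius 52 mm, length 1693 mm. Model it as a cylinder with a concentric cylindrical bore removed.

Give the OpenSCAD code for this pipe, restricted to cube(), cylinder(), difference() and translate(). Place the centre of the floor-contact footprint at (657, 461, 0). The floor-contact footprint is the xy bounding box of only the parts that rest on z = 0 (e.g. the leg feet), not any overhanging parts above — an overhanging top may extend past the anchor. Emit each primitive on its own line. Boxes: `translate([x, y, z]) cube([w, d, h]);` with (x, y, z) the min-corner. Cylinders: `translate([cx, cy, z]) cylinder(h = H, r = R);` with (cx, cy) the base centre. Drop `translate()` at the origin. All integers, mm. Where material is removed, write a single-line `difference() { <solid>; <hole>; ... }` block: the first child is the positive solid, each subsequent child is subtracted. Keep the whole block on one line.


difference() { translate([657, 461, 0]) cylinder(h = 1693, r = 167); translate([657, 461, 0]) cylinder(h = 1693, r = 52); }


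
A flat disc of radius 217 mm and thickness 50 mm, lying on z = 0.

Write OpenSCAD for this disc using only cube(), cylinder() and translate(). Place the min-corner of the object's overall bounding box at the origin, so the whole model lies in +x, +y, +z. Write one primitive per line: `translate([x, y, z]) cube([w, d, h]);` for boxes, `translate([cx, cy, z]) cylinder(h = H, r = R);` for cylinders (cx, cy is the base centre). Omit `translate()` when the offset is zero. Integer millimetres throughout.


translate([217, 217, 0]) cylinder(h = 50, r = 217);


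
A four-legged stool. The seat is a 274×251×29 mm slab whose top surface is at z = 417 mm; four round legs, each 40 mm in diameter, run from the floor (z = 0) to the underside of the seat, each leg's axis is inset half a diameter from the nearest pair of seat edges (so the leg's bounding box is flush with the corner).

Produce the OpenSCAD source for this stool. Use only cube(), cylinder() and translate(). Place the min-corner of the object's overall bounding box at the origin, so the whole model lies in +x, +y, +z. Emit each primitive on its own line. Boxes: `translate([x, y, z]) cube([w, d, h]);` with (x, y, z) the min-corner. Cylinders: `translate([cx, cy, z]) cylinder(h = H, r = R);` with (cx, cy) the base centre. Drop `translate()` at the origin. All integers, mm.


translate([0, 0, 388]) cube([274, 251, 29]);
translate([20, 20, 0]) cylinder(h = 388, r = 20);
translate([254, 20, 0]) cylinder(h = 388, r = 20);
translate([20, 231, 0]) cylinder(h = 388, r = 20);
translate([254, 231, 0]) cylinder(h = 388, r = 20);


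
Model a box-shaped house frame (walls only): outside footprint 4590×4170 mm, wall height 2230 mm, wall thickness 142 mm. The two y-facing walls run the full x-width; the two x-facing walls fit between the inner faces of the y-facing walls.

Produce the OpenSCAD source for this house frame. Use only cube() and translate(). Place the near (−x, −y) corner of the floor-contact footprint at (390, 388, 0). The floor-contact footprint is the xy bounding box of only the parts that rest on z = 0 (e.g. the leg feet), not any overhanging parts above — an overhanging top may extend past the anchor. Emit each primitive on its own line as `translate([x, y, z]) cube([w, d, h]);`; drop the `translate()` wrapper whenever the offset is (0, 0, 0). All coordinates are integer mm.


translate([390, 388, 0]) cube([4590, 142, 2230]);
translate([390, 4416, 0]) cube([4590, 142, 2230]);
translate([390, 530, 0]) cube([142, 3886, 2230]);
translate([4838, 530, 0]) cube([142, 3886, 2230]);


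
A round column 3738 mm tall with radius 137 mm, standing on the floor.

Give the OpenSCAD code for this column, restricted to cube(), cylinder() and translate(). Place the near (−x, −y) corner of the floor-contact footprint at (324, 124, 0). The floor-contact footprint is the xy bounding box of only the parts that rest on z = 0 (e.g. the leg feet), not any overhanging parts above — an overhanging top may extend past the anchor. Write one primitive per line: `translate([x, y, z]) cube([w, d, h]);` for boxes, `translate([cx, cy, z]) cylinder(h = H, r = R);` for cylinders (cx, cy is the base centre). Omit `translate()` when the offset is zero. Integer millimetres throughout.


translate([461, 261, 0]) cylinder(h = 3738, r = 137);


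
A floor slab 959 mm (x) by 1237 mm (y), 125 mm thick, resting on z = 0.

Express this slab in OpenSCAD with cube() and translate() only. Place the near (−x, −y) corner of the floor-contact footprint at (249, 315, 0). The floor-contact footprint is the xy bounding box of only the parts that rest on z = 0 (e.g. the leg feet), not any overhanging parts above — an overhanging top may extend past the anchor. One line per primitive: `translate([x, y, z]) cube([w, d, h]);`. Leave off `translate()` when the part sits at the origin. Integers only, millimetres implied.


translate([249, 315, 0]) cube([959, 1237, 125]);


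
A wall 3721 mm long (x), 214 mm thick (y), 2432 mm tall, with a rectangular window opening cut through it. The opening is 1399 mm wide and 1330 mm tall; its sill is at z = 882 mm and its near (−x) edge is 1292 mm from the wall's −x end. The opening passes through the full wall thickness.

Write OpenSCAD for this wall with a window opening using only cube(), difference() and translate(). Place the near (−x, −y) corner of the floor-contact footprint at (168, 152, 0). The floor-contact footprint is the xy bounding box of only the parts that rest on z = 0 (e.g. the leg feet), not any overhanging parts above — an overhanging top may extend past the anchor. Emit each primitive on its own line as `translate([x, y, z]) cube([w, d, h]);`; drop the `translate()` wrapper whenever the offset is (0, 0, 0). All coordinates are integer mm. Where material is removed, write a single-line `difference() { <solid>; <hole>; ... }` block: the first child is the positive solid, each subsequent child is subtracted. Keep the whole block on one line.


difference() { translate([168, 152, 0]) cube([3721, 214, 2432]); translate([1460, 152, 882]) cube([1399, 214, 1330]); }


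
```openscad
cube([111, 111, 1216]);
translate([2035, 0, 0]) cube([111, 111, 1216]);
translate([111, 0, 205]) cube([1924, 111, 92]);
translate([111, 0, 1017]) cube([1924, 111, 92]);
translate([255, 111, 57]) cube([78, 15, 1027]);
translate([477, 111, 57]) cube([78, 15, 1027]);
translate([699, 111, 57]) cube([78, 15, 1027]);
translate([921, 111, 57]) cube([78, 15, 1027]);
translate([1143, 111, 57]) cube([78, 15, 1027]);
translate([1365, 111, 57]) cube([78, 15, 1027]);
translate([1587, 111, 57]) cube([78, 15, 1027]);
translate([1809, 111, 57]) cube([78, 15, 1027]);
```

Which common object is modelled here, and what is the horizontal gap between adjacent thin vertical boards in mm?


A fence section. The picket gap is 144 mm.

Two posts, two rails, 8 pickets — a fence section. Span 1924 mm holds 8 pickets of 78 mm with 9 equal gaps: ⌊(1924 − 8·78) / 9⌋ = 144 mm.


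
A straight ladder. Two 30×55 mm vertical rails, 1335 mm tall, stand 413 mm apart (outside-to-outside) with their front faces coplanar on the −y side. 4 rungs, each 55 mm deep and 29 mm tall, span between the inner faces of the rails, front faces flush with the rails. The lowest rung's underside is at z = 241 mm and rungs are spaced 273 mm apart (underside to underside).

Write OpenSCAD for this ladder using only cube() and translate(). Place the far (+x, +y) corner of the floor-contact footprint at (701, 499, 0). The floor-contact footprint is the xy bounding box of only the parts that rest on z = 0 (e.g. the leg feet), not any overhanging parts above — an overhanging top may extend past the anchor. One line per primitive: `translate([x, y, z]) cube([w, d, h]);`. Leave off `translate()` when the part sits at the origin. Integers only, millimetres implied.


// rung span = 413 - 2*30 = 353
// rung[k] z = 241 + k*273
translate([288, 444, 0]) cube([30, 55, 1335]);
translate([671, 444, 0]) cube([30, 55, 1335]);
translate([318, 444, 241]) cube([353, 55, 29]);
translate([318, 444, 514]) cube([353, 55, 29]);
translate([318, 444, 787]) cube([353, 55, 29]);
translate([318, 444, 1060]) cube([353, 55, 29]);


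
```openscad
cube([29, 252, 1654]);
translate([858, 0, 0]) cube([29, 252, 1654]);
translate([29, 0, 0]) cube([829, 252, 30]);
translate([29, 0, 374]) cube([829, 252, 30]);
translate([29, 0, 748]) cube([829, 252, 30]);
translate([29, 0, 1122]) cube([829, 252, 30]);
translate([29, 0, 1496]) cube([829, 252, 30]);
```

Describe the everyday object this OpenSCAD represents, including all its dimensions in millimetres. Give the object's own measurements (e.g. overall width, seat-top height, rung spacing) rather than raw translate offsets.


An open bookshelf. Two side panels, each 29 mm thick, 252 mm deep and 1654 mm tall, stand 887 mm apart (outside-to-outside). Between them sit 5 shelves, each 30 mm thick and 252 mm deep, spanning the full gap between the sides. The bottom shelf rests on the floor (its underside at z = 0) and the clear gap between one shelf's top and the next shelf's underside is 344 mm.


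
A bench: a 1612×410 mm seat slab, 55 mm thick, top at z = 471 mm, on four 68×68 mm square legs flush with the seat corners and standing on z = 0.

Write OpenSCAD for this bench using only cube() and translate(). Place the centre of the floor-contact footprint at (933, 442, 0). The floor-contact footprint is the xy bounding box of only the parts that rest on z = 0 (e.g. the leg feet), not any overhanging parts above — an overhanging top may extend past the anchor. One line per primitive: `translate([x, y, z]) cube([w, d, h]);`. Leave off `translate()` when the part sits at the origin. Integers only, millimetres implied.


// leg_h = 471 − 55 = 416
translate([127, 237, 416]) cube([1612, 410, 55]);
translate([127, 237, 0]) cube([68, 68, 416]);
translate([127, 579, 0]) cube([68, 68, 416]);
translate([1671, 237, 0]) cube([68, 68, 416]);
translate([1671, 579, 0]) cube([68, 68, 416]);


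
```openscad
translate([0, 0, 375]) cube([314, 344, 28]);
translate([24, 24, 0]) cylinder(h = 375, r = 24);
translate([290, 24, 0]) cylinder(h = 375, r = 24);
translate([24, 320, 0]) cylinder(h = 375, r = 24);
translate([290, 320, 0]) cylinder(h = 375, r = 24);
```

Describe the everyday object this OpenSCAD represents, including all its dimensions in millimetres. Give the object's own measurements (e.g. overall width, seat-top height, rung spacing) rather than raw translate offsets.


A simple wooden stool: a rectangular seat 314 mm (x) by 344 mm (y), 28 mm thick, top face at z = 403 mm, on four round legs, each 48 mm in diameter. The legs rest on z = 0, each leg's axis is inset half a diameter from the nearest pair of seat edges (so the leg's bounding box is flush with the corner).


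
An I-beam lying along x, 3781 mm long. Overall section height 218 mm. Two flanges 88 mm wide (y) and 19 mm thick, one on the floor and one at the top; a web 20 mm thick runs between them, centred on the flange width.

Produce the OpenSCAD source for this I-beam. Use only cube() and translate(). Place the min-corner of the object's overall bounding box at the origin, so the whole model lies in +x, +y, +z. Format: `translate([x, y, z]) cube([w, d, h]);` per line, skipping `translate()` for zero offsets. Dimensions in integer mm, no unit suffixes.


cube([3781, 88, 19]);
translate([0, 34, 19]) cube([3781, 20, 180]);
translate([0, 0, 199]) cube([3781, 88, 19]);


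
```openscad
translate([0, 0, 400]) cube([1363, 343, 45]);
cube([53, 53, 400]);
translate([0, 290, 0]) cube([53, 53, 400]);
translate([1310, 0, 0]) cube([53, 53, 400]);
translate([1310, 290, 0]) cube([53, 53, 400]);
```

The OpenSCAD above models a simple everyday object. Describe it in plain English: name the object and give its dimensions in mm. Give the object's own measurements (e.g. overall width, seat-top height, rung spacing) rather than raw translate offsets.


A bench: a 1363×343 mm seat slab, 45 mm thick, top at z = 445 mm, on four 53×53 mm square legs flush with the seat corners and standing on z = 0.


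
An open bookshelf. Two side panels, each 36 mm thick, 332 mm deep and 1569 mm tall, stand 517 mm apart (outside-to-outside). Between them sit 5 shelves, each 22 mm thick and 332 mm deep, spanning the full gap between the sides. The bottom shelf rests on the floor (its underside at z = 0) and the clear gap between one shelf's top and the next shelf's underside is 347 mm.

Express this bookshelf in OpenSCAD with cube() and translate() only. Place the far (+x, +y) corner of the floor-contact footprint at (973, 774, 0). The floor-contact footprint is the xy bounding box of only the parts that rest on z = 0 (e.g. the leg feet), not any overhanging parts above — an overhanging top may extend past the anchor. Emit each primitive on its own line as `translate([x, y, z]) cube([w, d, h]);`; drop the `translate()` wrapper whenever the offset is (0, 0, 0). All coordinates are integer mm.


translate([456, 442, 0]) cube([36, 332, 1569]);
translate([937, 442, 0]) cube([36, 332, 1569]);
translate([492, 442, 0]) cube([445, 332, 22]);
translate([492, 442, 369]) cube([445, 332, 22]);
translate([492, 442, 738]) cube([445, 332, 22]);
translate([492, 442, 1107]) cube([445, 332, 22]);
translate([492, 442, 1476]) cube([445, 332, 22]);


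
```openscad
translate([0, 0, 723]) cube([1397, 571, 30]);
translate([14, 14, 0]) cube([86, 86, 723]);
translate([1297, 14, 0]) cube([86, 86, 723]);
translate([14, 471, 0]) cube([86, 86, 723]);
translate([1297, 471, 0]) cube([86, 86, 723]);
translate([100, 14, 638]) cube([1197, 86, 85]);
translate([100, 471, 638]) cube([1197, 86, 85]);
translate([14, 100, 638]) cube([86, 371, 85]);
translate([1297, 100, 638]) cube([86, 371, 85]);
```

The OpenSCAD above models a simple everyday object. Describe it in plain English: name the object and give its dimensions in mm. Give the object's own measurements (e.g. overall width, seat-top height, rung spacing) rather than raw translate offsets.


A table: top 1397 mm (x) × 571 mm (y), 30 mm thick, upper face at z = 753 mm, on four 86×86 mm square legs, each inset 14 mm from the nearest pair of top edges from z = 0 to the bottom of the top. Four apron rails, 86 mm thick and 85 mm tall, run between adjacent legs with their top edges flush with the underside of the top and their outer faces flush with the legs' outer faces.


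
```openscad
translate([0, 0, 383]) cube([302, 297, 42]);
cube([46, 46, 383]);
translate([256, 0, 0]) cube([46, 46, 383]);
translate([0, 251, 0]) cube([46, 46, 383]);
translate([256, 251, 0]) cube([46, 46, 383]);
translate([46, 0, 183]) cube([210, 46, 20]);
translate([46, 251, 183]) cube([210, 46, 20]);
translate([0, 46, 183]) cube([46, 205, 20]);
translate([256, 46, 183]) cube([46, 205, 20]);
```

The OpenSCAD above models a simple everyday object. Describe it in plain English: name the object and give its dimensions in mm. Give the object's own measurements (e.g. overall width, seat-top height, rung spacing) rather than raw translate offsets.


A simple wooden stool: a rectangular seat 302 mm (x) by 297 mm (y), 42 mm thick, top face at z = 425 mm, on four square legs, each 46×46 mm in cross-section. The legs rest on z = 0, each flush with a corner of the seat. Four stretchers, 46 mm wide and 20 mm tall, connect adjacent legs with their undersides at z = 183 mm, each running between the inner faces of the legs it joins and aligned with the legs' outer faces on the other axis.


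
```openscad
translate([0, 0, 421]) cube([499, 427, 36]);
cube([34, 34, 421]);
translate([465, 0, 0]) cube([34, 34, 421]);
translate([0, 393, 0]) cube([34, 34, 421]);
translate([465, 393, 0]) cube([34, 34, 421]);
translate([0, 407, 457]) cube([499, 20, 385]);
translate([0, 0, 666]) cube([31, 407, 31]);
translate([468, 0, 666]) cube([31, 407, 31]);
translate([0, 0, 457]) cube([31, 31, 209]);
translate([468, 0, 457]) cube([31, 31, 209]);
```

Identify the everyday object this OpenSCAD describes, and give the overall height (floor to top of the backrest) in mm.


A chair. The overall height is 842 mm.

A slab on four corner posts with a tall panel at the back — a chair. The seat slab sits at z = 421 with thickness 36, and the 385 mm backrest starts at the seat top, so the overall height is 421 + 36 + 385 = 842 mm.


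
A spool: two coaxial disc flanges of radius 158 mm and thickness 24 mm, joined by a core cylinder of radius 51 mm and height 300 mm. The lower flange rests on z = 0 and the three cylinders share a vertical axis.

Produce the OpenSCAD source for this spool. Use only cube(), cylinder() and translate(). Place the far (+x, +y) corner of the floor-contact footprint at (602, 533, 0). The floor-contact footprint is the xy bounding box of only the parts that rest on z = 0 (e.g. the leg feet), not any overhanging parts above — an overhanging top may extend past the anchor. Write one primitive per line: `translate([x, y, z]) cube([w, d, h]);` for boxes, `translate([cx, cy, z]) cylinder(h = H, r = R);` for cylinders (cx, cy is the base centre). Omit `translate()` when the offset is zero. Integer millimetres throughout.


translate([444, 375, 0]) cylinder(h = 24, r = 158);
translate([444, 375, 24]) cylinder(h = 300, r = 51);
translate([444, 375, 324]) cylinder(h = 24, r = 158);


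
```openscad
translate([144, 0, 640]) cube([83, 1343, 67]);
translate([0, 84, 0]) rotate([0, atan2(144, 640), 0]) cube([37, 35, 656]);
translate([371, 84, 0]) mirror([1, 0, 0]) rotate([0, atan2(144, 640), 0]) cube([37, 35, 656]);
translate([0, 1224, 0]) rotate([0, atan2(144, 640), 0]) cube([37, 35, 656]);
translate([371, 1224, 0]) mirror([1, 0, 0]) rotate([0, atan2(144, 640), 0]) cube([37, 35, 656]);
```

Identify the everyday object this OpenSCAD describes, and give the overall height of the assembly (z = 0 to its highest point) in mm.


A sawhorse. The overall height is 707 mm.

A beam across two mirrored pairs of raked legs — a sawhorse. The beam's underside is at z = 640 (matching the legs' vertical rise in atan2(144, 640)) and the beam is 67 mm tall, so its top is at 640 + 67 = 707 mm. The raked legs top out at the beam's underside, so that is the highest point.
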